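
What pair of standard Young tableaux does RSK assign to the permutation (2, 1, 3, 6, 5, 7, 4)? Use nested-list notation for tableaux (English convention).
P = [[1, 3, 4, 7], [2, 5], [6]], Q = [[1, 3, 4, 6], [2, 5], [7]]

Insert each entry of the permutation into P by Schensted row insertion, recording in Q the position of each new cell.

Insert 2: appended to row 1. P = [[2]], Q = [[1]].
Insert 1: 1 bumps 2 from row 1; 2 starts row 2. P = [[1], [2]], Q = [[1], [2]].
Insert 3: appended to row 1. P = [[1, 3], [2]], Q = [[1, 3], [2]].
Insert 6: appended to row 1. P = [[1, 3, 6], [2]], Q = [[1, 3, 4], [2]].
Insert 5: 5 bumps 6 from row 1; 6 appends to row 2. P = [[1, 3, 5], [2, 6]], Q = [[1, 3, 4], [2, 5]].
Insert 7: appended to row 1. P = [[1, 3, 5, 7], [2, 6]], Q = [[1, 3, 4, 6], [2, 5]].
Insert 4: 4 bumps 5 from row 1; 5 bumps 6 from row 2; 6 starts row 3. P = [[1, 3, 4, 7], [2, 5], [6]], Q = [[1, 3, 4, 6], [2, 5], [7]].

So P = [[1, 3, 4, 7], [2, 5], [6]], Q = [[1, 3, 4, 6], [2, 5], [7]].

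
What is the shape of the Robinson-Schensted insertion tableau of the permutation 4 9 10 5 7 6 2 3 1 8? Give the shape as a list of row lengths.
[4, 2, 2, 1, 1]

Row-insert each entry into an empty tableau.

After inserting 4: P = [[4]].
After inserting 9: P = [[4, 9]].
After inserting 10: P = [[4, 9, 10]].
After inserting 5: P = [[4, 5, 10], [9]].
After inserting 7: P = [[4, 5, 7], [9, 10]].
After inserting 6: P = [[4, 5, 6], [7, 10], [9]].
After inserting 2: P = [[2, 5, 6], [4, 10], [7], [9]].
After inserting 3: P = [[2, 3, 6], [4, 5], [7, 10], [9]].
After inserting 1: P = [[1, 3, 6], [2, 5], [4, 10], [7], [9]].
After inserting 8: P = [[1, 3, 6, 8], [2, 5], [4, 10], [7], [9]].

The final insertion tableau P = [[1, 3, 6, 8], [2, 5], [4, 10], [7], [9]] has shape [4, 2, 2, 1, 1].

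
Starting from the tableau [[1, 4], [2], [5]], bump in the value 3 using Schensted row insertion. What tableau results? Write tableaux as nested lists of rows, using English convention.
In row 1, 3 replaces 4 (the leftmost entry greater than 3); 4 is bumped to row 2. 4 is appended to row 2. The new tableau is [[1, 3], [2, 4], [5]].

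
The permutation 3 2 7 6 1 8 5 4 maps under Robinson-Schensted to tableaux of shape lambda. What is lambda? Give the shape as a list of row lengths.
Row-insert each entry into an empty tableau.

After inserting 3: P = [[3]].
After inserting 2: P = [[2], [3]].
After inserting 7: P = [[2, 7], [3]].
After inserting 6: P = [[2, 6], [3, 7]].
After inserting 1: P = [[1, 6], [2, 7], [3]].
After inserting 8: P = [[1, 6, 8], [2, 7], [3]].
After inserting 5: P = [[1, 5, 8], [2, 6], [3, 7]].
After inserting 4: P = [[1, 4, 8], [2, 5], [3, 6], [7]].

The final insertion tableau P = [[1, 4, 8], [2, 5], [3, 6], [7]] has shape [3, 2, 2, 1].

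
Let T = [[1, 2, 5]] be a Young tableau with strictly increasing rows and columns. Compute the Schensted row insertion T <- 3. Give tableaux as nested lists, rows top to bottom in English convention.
[[1, 2, 3], [5]]

In row 1, 3 replaces 5 (the leftmost entry greater than 3); 5 is bumped to row 2. 5 starts a new row 2. The new tableau is [[1, 2, 3], [5]].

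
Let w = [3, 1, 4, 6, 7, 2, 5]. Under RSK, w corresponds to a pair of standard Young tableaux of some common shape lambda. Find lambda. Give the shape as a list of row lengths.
[4, 3]

Row-insert each entry into an empty tableau.

After inserting 3: P = [[3]].
After inserting 1: P = [[1], [3]].
After inserting 4: P = [[1, 4], [3]].
After inserting 6: P = [[1, 4, 6], [3]].
After inserting 7: P = [[1, 4, 6, 7], [3]].
After inserting 2: P = [[1, 2, 6, 7], [3, 4]].
After inserting 5: P = [[1, 2, 5, 7], [3, 4, 6]].

The final insertion tableau P = [[1, 2, 5, 7], [3, 4, 6]] has shape [4, 3].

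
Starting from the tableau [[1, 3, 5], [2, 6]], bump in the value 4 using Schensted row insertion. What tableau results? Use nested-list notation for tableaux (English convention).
In row 1, 4 replaces 5 (the leftmost entry greater than 4); 5 is bumped to row 2. In row 2, 5 replaces 6 (the leftmost entry greater than 5); 6 is bumped to row 3. 6 starts a new row 3. The new tableau is [[1, 3, 4], [2, 5], [6]].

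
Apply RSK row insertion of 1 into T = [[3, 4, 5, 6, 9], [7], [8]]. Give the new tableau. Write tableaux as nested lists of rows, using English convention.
In row 1, 1 replaces 3 (the leftmost entry greater than 1); 3 is bumped to row 2. In row 2, 3 replaces 7 (the leftmost entry greater than 3); 7 is bumped to row 3. In row 3, 7 replaces 8 (the leftmost entry greater than 7); 8 is bumped to row 4. 8 starts a new row 4. The new tableau is [[1, 4, 5, 6, 9], [3], [7], [8]].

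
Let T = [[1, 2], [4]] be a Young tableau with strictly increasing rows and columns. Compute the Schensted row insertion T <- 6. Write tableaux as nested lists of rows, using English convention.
6 is larger than every entry of row 1, so it is appended to row 1. The new tableau is [[1, 2, 6], [4]].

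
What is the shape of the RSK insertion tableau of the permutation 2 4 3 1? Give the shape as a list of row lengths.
[2, 1, 1]

Row-insert each entry into an empty tableau.

After inserting 2: P = [[2]].
After inserting 4: P = [[2, 4]].
After inserting 3: P = [[2, 3], [4]].
After inserting 1: P = [[1, 3], [2], [4]].

The final insertion tableau P = [[1, 3], [2], [4]] has shape [2, 1, 1].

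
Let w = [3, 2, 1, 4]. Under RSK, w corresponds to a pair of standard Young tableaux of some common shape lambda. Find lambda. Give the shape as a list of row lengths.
[2, 1, 1]

RSK row insertion gives P = [[1, 4], [2], [3]], which has shape [2, 1, 1].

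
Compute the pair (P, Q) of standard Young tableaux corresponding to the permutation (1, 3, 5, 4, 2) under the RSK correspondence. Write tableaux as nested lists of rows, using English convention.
Insert each entry of the permutation into P by Schensted row insertion, recording in Q the position of each new cell.

After inserting 1: P = [[1]].
After inserting 3: P = [[1, 3]].
After inserting 5: P = [[1, 3, 5]].
After inserting 4: P = [[1, 3, 4], [5]].
After inserting 2: P = [[1, 2, 4], [3], [5]].

So P = [[1, 2, 4], [3], [5]], Q = [[1, 2, 3], [4], [5]].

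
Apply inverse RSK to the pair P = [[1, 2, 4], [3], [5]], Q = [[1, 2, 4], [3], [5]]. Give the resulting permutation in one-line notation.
Reverse the RSK construction: for i from n down to 1, find the cell of Q containing i, remove the entry at that cell from P, and reverse-bump it up through P; the value ejected from row 1 is w(i).

Step i=5: Q has 5 at row 3, column 1; remove 5 from row 3 of P and reverse-bump: 5 enters row 2 and ejects 3; 3 enters row 1 and ejects 2. So w(5) = 2. P is now [[1, 3, 4], [5]].
Step i=4: Q has 4 at row 1, column 3; remove that cell from P, ejecting 4. So w(4) = 4. P is now [[1, 3], [5]].
Step i=3: Q has 3 at row 2, column 1; remove 5 from row 2 of P and reverse-bump: 5 enters row 1 and ejects 3. So w(3) = 3. P is now [[1, 5]].
Step i=2: Q has 2 at row 1, column 2; remove that cell from P, ejecting 5. So w(2) = 5. P is now [[1]].
Step i=1: Q has 1 at row 1, column 1; remove that cell from P, ejecting 1. So w(1) = 1. P is now [].

So w = 1 5 3 4 2.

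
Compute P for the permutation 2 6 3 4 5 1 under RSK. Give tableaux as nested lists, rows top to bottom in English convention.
Insert 2: appended to row 1. P = [[2]].
Insert 6: appended to row 1. P = [[2, 6]].
Insert 3: 3 bumps 6 from row 1; 6 starts row 2. P = [[2, 3], [6]].
Insert 4: appended to row 1. P = [[2, 3, 4], [6]].
Insert 5: appended to row 1. P = [[2, 3, 4, 5], [6]].
Insert 1: 1 bumps 2 from row 1; 2 bumps 6 from row 2; 6 starts row 3. P = [[1, 3, 4, 5], [2], [6]].

So P = [[1, 3, 4, 5], [2], [6]].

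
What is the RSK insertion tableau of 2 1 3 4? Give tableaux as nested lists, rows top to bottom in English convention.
Insert 2: appended to row 1. P = [[2]].
Insert 1: 1 bumps 2 from row 1; 2 starts row 2. P = [[1], [2]].
Insert 3: appended to row 1. P = [[1, 3], [2]].
Insert 4: appended to row 1. P = [[1, 3, 4], [2]].

So P = [[1, 3, 4], [2]].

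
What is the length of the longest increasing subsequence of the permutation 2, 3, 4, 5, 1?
4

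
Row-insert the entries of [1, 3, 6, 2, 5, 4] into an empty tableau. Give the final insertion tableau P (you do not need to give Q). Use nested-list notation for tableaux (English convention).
P = [[1, 2, 4], [3, 5], [6]]

After inserting 1: P = [[1]].
After inserting 3: P = [[1, 3]].
After inserting 6: P = [[1, 3, 6]].
After inserting 2: P = [[1, 2, 6], [3]].
After inserting 5: P = [[1, 2, 5], [3, 6]].
After inserting 4: P = [[1, 2, 4], [3, 5], [6]].

So P = [[1, 2, 4], [3, 5], [6]].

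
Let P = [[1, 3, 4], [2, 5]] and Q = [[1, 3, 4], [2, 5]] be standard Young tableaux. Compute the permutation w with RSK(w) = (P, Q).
2 1 3 5 4

Reverse the RSK construction: for i from n down to 1, find the cell of Q containing i, remove the entry at that cell from P, and reverse-bump it up through P; the value ejected from row 1 is w(i).

Step i=5: Q has 5 at row 2, column 2; remove 5 from row 2 of P and reverse-bump: 5 enters row 1 and ejects 4. So w(5) = 4. P is now [[1, 3, 5], [2]].
Step i=4: Q has 4 at row 1, column 3; remove that cell from P, ejecting 5. So w(4) = 5. P is now [[1, 3], [2]].
Step i=3: Q has 3 at row 1, column 2; remove that cell from P, ejecting 3. So w(3) = 3. P is now [[1], [2]].
Step i=2: Q has 2 at row 2, column 1; remove 2 from row 2 of P and reverse-bump: 2 enters row 1 and ejects 1. So w(2) = 1. P is now [[2]].
Step i=1: Q has 1 at row 1, column 1; remove that cell from P, ejecting 2. So w(1) = 2. P is now [].

So w = 2 1 3 5 4.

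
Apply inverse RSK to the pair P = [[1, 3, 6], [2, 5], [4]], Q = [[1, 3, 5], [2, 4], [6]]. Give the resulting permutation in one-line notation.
Reverse the RSK construction: for i from n down to 1, find the cell of Q containing i, remove the entry at that cell from P, and reverse-bump it up through P; the value ejected from row 1 is w(i).

Step i=6: Q has 6 at row 3, column 1; remove 4 from row 3 of P and reverse-bump: 4 enters row 2 and ejects 2; 2 enters row 1 and ejects 1. So w(6) = 1. P is now [[2, 3, 6], [4, 5]].
Step i=5: Q has 5 at row 1, column 3; remove that cell from P, ejecting 6. So w(5) = 6. P is now [[2, 3], [4, 5]].
Step i=4: Q has 4 at row 2, column 2; remove 5 from row 2 of P and reverse-bump: 5 enters row 1 and ejects 3. So w(4) = 3. P is now [[2, 5], [4]].
Step i=3: Q has 3 at row 1, column 2; remove that cell from P, ejecting 5. So w(3) = 5. P is now [[2], [4]].
Step i=2: Q has 2 at row 2, column 1; remove 4 from row 2 of P and reverse-bump: 4 enters row 1 and ejects 2. So w(2) = 2. P is now [[4]].
Step i=1: Q has 1 at row 1, column 1; remove that cell from P, ejecting 4. So w(1) = 4. P is now [].

So w = 4 2 5 3 6 1.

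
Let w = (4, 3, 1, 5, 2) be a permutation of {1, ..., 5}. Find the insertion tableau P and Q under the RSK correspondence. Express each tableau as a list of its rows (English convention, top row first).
Insert each entry of the permutation into P by Schensted row insertion, recording in Q the position of each new cell.

Insert 4: appended to row 1. P = [[4]].
Insert 3: 3 bumps 4 from row 1; 4 starts row 2. P = [[3], [4]].
Insert 1: 1 bumps 3 from row 1; 3 bumps 4 from row 2; 4 starts row 3. P = [[1], [3], [4]].
Insert 5: appended to row 1. P = [[1, 5], [3], [4]].
Insert 2: 2 bumps 5 from row 1; 5 appends to row 2. P = [[1, 2], [3, 5], [4]].

So P = [[1, 2], [3, 5], [4]], Q = [[1, 4], [2, 5], [3]].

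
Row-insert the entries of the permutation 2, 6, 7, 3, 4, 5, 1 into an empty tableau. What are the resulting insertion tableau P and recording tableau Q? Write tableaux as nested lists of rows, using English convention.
Insert each entry of the permutation into P by Schensted row insertion, recording in Q the position of each new cell.

Insert 2: appended to row 1. P = [[2]], Q = [[1]].
Insert 6: appended to row 1. P = [[2, 6]], Q = [[1, 2]].
Insert 7: appended to row 1. P = [[2, 6, 7]], Q = [[1, 2, 3]].
Insert 3: 3 bumps 6 from row 1; 6 starts row 2. P = [[2, 3, 7], [6]], Q = [[1, 2, 3], [4]].
Insert 4: 4 bumps 7 from row 1; 7 appends to row 2. P = [[2, 3, 4], [6, 7]], Q = [[1, 2, 3], [4, 5]].
Insert 5: appended to row 1. P = [[2, 3, 4, 5], [6, 7]], Q = [[1, 2, 3, 6], [4, 5]].
Insert 1: 1 bumps 2 from row 1; 2 bumps 6 from row 2; 6 starts row 3. P = [[1, 3, 4, 5], [2, 7], [6]], Q = [[1, 2, 3, 6], [4, 5], [7]].

So P = [[1, 3, 4, 5], [2, 7], [6]], Q = [[1, 2, 3, 6], [4, 5], [7]].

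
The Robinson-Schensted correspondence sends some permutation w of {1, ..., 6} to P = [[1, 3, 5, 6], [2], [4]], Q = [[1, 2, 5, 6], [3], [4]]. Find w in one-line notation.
Reverse RSK: for i = n, n-1, ..., 1, locate i in Q, remove the corresponding corner cell from P, and reverse-bump its entry up through P; the value ejected from row 1 is w(i).

So w = 2 4 3 1 5 6.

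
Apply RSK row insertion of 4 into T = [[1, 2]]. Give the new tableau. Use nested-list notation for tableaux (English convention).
[[1, 2, 4]]

4 is larger than every entry of row 1, so it is appended to row 1. The new tableau is [[1, 2, 4]].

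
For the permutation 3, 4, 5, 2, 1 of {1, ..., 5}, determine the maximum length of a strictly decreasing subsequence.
3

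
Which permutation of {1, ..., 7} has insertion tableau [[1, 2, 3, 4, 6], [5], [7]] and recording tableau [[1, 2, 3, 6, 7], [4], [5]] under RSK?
1 2 7 5 3 4 6

Reverse RSK: for i = n, n-1, ..., 1, locate i in Q, remove the corresponding corner cell from P, and reverse-bump its entry up through P; the value ejected from row 1 is w(i).

So w = 1 2 7 5 3 4 6.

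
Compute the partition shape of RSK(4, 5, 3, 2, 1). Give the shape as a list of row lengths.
[2, 1, 1, 1]

RSK row insertion gives P = [[1, 5], [2], [3], [4]], which has shape [2, 1, 1, 1].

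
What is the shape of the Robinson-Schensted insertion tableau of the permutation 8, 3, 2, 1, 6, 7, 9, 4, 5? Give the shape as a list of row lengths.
Row-insert each entry into an empty tableau.

After inserting 8: P = [[8]].
After inserting 3: P = [[3], [8]].
After inserting 2: P = [[2], [3], [8]].
After inserting 1: P = [[1], [2], [3], [8]].
After inserting 6: P = [[1, 6], [2], [3], [8]].
After inserting 7: P = [[1, 6, 7], [2], [3], [8]].
After inserting 9: P = [[1, 6, 7, 9], [2], [3], [8]].
After inserting 4: P = [[1, 4, 7, 9], [2, 6], [3], [8]].
After inserting 5: P = [[1, 4, 5, 9], [2, 6, 7], [3], [8]].

The final insertion tableau P = [[1, 4, 5, 9], [2, 6, 7], [3], [8]] has shape [4, 3, 1, 1].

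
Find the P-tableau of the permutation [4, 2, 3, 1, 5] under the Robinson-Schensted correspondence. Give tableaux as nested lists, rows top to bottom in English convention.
P = [[1, 3, 5], [2], [4]]

Insert 4: appended to row 1. P = [[4]].
Insert 2: 2 bumps 4 from row 1; 4 starts row 2. P = [[2], [4]].
Insert 3: appended to row 1. P = [[2, 3], [4]].
Insert 1: 1 bumps 2 from row 1; 2 bumps 4 from row 2; 4 starts row 3. P = [[1, 3], [2], [4]].
Insert 5: appended to row 1. P = [[1, 3, 5], [2], [4]].

So P = [[1, 3, 5], [2], [4]].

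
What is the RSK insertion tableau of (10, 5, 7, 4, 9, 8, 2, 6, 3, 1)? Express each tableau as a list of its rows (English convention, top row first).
P = [[1, 3, 8], [2, 6], [4, 7], [5], [9], [10]]

Insert 10: appended to row 1. P = [[10]].
Insert 5: 5 bumps 10 from row 1; 10 starts row 2. P = [[5], [10]].
Insert 7: appended to row 1. P = [[5, 7], [10]].
Insert 4: 4 bumps 5 from row 1; 5 bumps 10 from row 2; 10 starts row 3. P = [[4, 7], [5], [10]].
Insert 9: appended to row 1. P = [[4, 7, 9], [5], [10]].
Insert 8: 8 bumps 9 from row 1; 9 appends to row 2. P = [[4, 7, 8], [5, 9], [10]].
Insert 2: 2 bumps 4 from row 1; 4 bumps 5 from row 2; 5 bumps 10 from row 3; 10 starts row 4. P = [[2, 7, 8], [4, 9], [5], [10]].
Insert 6: 6 bumps 7 from row 1; 7 bumps 9 from row 2; 9 appends to row 3. P = [[2, 6, 8], [4, 7], [5, 9], [10]].
Insert 3: 3 bumps 6 from row 1; 6 bumps 7 from row 2; 7 bumps 9 from row 3; 9 bumps 10 from row 4; 10 starts row 5. P = [[2, 3, 8], [4, 6], [5, 7], [9], [10]].
Insert 1: 1 bumps 2 from row 1; 2 bumps 4 from row 2; 4 bumps 5 from row 3; 5 bumps 9 from row 4; 9 bumps 10 from row 5; 10 starts row 6. P = [[1, 3, 8], [2, 6], [4, 7], [5], [9], [10]].

So P = [[1, 3, 8], [2, 6], [4, 7], [5], [9], [10]].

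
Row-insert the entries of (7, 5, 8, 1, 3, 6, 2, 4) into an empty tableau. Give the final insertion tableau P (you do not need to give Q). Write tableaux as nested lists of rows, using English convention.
P = [[1, 2, 4], [3, 6], [5, 8], [7]]

Insert 7: appended to row 1. P = [[7]].
Insert 5: 5 bumps 7 from row 1; 7 starts row 2. P = [[5], [7]].
Insert 8: appended to row 1. P = [[5, 8], [7]].
Insert 1: 1 bumps 5 from row 1; 5 bumps 7 from row 2; 7 starts row 3. P = [[1, 8], [5], [7]].
Insert 3: 3 bumps 8 from row 1; 8 appends to row 2. P = [[1, 3], [5, 8], [7]].
Insert 6: appended to row 1. P = [[1, 3, 6], [5, 8], [7]].
Insert 2: 2 bumps 3 from row 1; 3 bumps 5 from row 2; 5 bumps 7 from row 3; 7 starts row 4. P = [[1, 2, 6], [3, 8], [5], [7]].
Insert 4: 4 bumps 6 from row 1; 6 bumps 8 from row 2; 8 appends to row 3. P = [[1, 2, 4], [3, 6], [5, 8], [7]].

So P = [[1, 2, 4], [3, 6], [5, 8], [7]].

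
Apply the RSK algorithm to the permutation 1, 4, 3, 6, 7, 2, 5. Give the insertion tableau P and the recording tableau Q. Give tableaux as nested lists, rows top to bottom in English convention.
Insert each entry of the permutation into P by Schensted row insertion, recording in Q the position of each new cell.

After inserting 1: P = [[1]].
After inserting 4: P = [[1, 4]].
After inserting 3: P = [[1, 3], [4]].
After inserting 6: P = [[1, 3, 6], [4]].
After inserting 7: P = [[1, 3, 6, 7], [4]].
After inserting 2: P = [[1, 2, 6, 7], [3], [4]].
After inserting 5: P = [[1, 2, 5, 7], [3, 6], [4]].

So P = [[1, 2, 5, 7], [3, 6], [4]], Q = [[1, 2, 4, 5], [3, 7], [6]].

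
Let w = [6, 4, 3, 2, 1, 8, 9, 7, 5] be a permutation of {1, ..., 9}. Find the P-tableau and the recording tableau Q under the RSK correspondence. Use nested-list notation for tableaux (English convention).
P = [[1, 5, 9], [2, 7], [3, 8], [4], [6]], Q = [[1, 6, 7], [2, 8], [3, 9], [4], [5]]

Insert each entry of the permutation into P by Schensted row insertion, recording in Q the position of each new cell.

Insert 6: appended to row 1. P = [[6]].
Insert 4: 4 bumps 6 from row 1; 6 starts row 2. P = [[4], [6]].
Insert 3: 3 bumps 4 from row 1; 4 bumps 6 from row 2; 6 starts row 3. P = [[3], [4], [6]].
Insert 2: 2 bumps 3 from row 1; 3 bumps 4 from row 2; 4 bumps 6 from row 3; 6 starts row 4. P = [[2], [3], [4], [6]].
Insert 1: 1 bumps 2 from row 1; 2 bumps 3 from row 2; 3 bumps 4 from row 3; 4 bumps 6 from row 4; 6 starts row 5. P = [[1], [2], [3], [4], [6]].
Insert 8: appended to row 1. P = [[1, 8], [2], [3], [4], [6]].
Insert 9: appended to row 1. P = [[1, 8, 9], [2], [3], [4], [6]].
Insert 7: 7 bumps 8 from row 1; 8 appends to row 2. P = [[1, 7, 9], [2, 8], [3], [4], [6]].
Insert 5: 5 bumps 7 from row 1; 7 bumps 8 from row 2; 8 appends to row 3. P = [[1, 5, 9], [2, 7], [3, 8], [4], [6]].

So P = [[1, 5, 9], [2, 7], [3, 8], [4], [6]], Q = [[1, 6, 7], [2, 8], [3, 9], [4], [5]].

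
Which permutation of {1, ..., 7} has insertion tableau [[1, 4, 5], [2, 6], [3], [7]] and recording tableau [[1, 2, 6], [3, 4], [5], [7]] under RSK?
Reverse the RSK construction: for i from n down to 1, find the cell of Q containing i, remove the entry at that cell from P, and reverse-bump it up through P; the value ejected from row 1 is w(i).

Step i=7: Q has 7 at row 4, column 1; remove 7 from row 4 of P and reverse-bump: 7 enters row 3 and ejects 3; 3 enters row 2 and ejects 2; 2 enters row 1 and ejects 1. So w(7) = 1. P is now [[2, 4, 5], [3, 6], [7]].
Step i=6: Q has 6 at row 1, column 3; remove that cell from P, ejecting 5. So w(6) = 5. P is now [[2, 4], [3, 6], [7]].
Step i=5: Q has 5 at row 3, column 1; remove 7 from row 3 of P and reverse-bump: 7 enters row 2 and ejects 6; 6 enters row 1 and ejects 4. So w(5) = 4. P is now [[2, 6], [3, 7]].
Step i=4: Q has 4 at row 2, column 2; remove 7 from row 2 of P and reverse-bump: 7 enters row 1 and ejects 6. So w(4) = 6. P is now [[2, 7], [3]].
Step i=3: Q has 3 at row 2, column 1; remove 3 from row 2 of P and reverse-bump: 3 enters row 1 and ejects 2. So w(3) = 2. P is now [[3, 7]].
Step i=2: Q has 2 at row 1, column 2; remove that cell from P, ejecting 7. So w(2) = 7. P is now [[3]].
Step i=1: Q has 1 at row 1, column 1; remove that cell from P, ejecting 3. So w(1) = 3. P is now [].

So w = 3 7 2 6 4 5 1.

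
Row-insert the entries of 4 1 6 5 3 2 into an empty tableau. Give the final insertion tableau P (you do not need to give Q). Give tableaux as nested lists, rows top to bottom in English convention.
Insert 4: appended to row 1. P = [[4]].
Insert 1: 1 bumps 4 from row 1; 4 starts row 2. P = [[1], [4]].
Insert 6: appended to row 1. P = [[1, 6], [4]].
Insert 5: 5 bumps 6 from row 1; 6 appends to row 2. P = [[1, 5], [4, 6]].
Insert 3: 3 bumps 5 from row 1; 5 bumps 6 from row 2; 6 starts row 3. P = [[1, 3], [4, 5], [6]].
Insert 2: 2 bumps 3 from row 1; 3 bumps 4 from row 2; 4 bumps 6 from row 3; 6 starts row 4. P = [[1, 2], [3, 5], [4], [6]].

So P = [[1, 2], [3, 5], [4], [6]].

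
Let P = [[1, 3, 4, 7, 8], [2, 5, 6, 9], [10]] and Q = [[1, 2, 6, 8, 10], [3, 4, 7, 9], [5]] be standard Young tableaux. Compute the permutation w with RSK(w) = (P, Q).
2 10 1 5 3 6 4 9 7 8

Reverse the RSK construction: for i from n down to 1, find the cell of Q containing i, remove the entry at that cell from P, and reverse-bump it up through P; the value ejected from row 1 is w(i).

Step i=10: Q has 10 at row 1, column 5; remove that cell from P, ejecting 8. So w(10) = 8. P is now [[1, 3, 4, 7], [2, 5, 6, 9], [10]].
Step i=9: Q has 9 at row 2, column 4; remove 9 from row 2 of P and reverse-bump: 9 enters row 1 and ejects 7. So w(9) = 7. P is now [[1, 3, 4, 9], [2, 5, 6], [10]].
Step i=8: Q has 8 at row 1, column 4; remove that cell from P, ejecting 9. So w(8) = 9. P is now [[1, 3, 4], [2, 5, 6], [10]].
Step i=7: Q has 7 at row 2, column 3; remove 6 from row 2 of P and reverse-bump: 6 enters row 1 and ejects 4. So w(7) = 4. P is now [[1, 3, 6], [2, 5], [10]].
Step i=6: Q has 6 at row 1, column 3; remove that cell from P, ejecting 6. So w(6) = 6. P is now [[1, 3], [2, 5], [10]].
Step i=5: Q has 5 at row 3, column 1; remove 10 from row 3 of P and reverse-bump: 10 enters row 2 and ejects 5; 5 enters row 1 and ejects 3. So w(5) = 3. P is now [[1, 5], [2, 10]].
Step i=4: Q has 4 at row 2, column 2; remove 10 from row 2 of P and reverse-bump: 10 enters row 1 and ejects 5. So w(4) = 5. P is now [[1, 10], [2]].
Step i=3: Q has 3 at row 2, column 1; remove 2 from row 2 of P and reverse-bump: 2 enters row 1 and ejects 1. So w(3) = 1. P is now [[2, 10]].
Step i=2: Q has 2 at row 1, column 2; remove that cell from P, ejecting 10. So w(2) = 10. P is now [[2]].
Step i=1: Q has 1 at row 1, column 1; remove that cell from P, ejecting 2. So w(1) = 2. P is now [].

So w = 2 10 1 5 3 6 4 9 7 8.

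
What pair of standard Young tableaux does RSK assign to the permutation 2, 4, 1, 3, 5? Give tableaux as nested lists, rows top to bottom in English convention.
Insert each entry of the permutation into P by Schensted row insertion, recording in Q the position of each new cell.

Insert 2: appended to row 1. P = [[2]], Q = [[1]].
Insert 4: appended to row 1. P = [[2, 4]], Q = [[1, 2]].
Insert 1: 1 bumps 2 from row 1; 2 starts row 2. P = [[1, 4], [2]], Q = [[1, 2], [3]].
Insert 3: 3 bumps 4 from row 1; 4 appends to row 2. P = [[1, 3], [2, 4]], Q = [[1, 2], [3, 4]].
Insert 5: appended to row 1. P = [[1, 3, 5], [2, 4]], Q = [[1, 2, 5], [3, 4]].

So P = [[1, 3, 5], [2, 4]], Q = [[1, 2, 5], [3, 4]].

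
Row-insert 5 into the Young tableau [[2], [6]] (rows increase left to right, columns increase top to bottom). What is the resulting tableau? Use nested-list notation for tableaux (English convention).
5 is larger than every entry of row 1, so it is appended to row 1. The new tableau is [[2, 5], [6]].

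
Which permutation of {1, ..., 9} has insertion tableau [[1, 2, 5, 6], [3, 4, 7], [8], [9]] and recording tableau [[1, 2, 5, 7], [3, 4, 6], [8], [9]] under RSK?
Reverse the RSK construction: for i from n down to 1, find the cell of Q containing i, remove the entry at that cell from P, and reverse-bump it up through P; the value ejected from row 1 is w(i).

Step i=9: Q has 9 at row 4, column 1; remove 9 from row 4 of P and reverse-bump: 9 enters row 3 and ejects 8; 8 enters row 2 and ejects 7; 7 enters row 1 and ejects 6. So w(9) = 6. P is now [[1, 2, 5, 7], [3, 4, 8], [9]].
Step i=8: Q has 8 at row 3, column 1; remove 9 from row 3 of P and reverse-bump: 9 enters row 2 and ejects 8; 8 enters row 1 and ejects 7. So w(8) = 7. P is now [[1, 2, 5, 8], [3, 4, 9]].
Step i=7: Q has 7 at row 1, column 4; remove that cell from P, ejecting 8. So w(7) = 8. P is now [[1, 2, 5], [3, 4, 9]].
Step i=6: Q has 6 at row 2, column 3; remove 9 from row 2 of P and reverse-bump: 9 enters row 1 and ejects 5. So w(6) = 5. P is now [[1, 2, 9], [3, 4]].
Step i=5: Q has 5 at row 1, column 3; remove that cell from P, ejecting 9. So w(5) = 9. P is now [[1, 2], [3, 4]].
Step i=4: Q has 4 at row 2, column 2; remove 4 from row 2 of P and reverse-bump: 4 enters row 1 and ejects 2. So w(4) = 2. P is now [[1, 4], [3]].
Step i=3: Q has 3 at row 2, column 1; remove 3 from row 2 of P and reverse-bump: 3 enters row 1 and ejects 1. So w(3) = 1. P is now [[3, 4]].
Step i=2: Q has 2 at row 1, column 2; remove that cell from P, ejecting 4. So w(2) = 4. P is now [[3]].
Step i=1: Q has 1 at row 1, column 1; remove that cell from P, ejecting 3. So w(1) = 3. P is now [].

So w = 3 4 1 2 9 5 8 7 6.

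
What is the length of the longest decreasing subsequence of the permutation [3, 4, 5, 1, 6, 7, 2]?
2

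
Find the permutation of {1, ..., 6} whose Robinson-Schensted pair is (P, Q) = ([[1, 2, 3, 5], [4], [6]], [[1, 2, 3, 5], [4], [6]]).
1 2 6 4 5 3

Reverse the RSK construction: for i from n down to 1, find the cell of Q containing i, remove the entry at that cell from P, and reverse-bump it up through P; the value ejected from row 1 is w(i).

Step i=6: Q has 6 at row 3, column 1; remove 6 from row 3 of P and reverse-bump: 6 enters row 2 and ejects 4; 4 enters row 1 and ejects 3. So w(6) = 3. P is now [[1, 2, 4, 5], [6]].
Step i=5: Q has 5 at row 1, column 4; remove that cell from P, ejecting 5. So w(5) = 5. P is now [[1, 2, 4], [6]].
Step i=4: Q has 4 at row 2, column 1; remove 6 from row 2 of P and reverse-bump: 6 enters row 1 and ejects 4. So w(4) = 4. P is now [[1, 2, 6]].
Step i=3: Q has 3 at row 1, column 3; remove that cell from P, ejecting 6. So w(3) = 6. P is now [[1, 2]].
Step i=2: Q has 2 at row 1, column 2; remove that cell from P, ejecting 2. So w(2) = 2. P is now [[1]].
Step i=1: Q has 1 at row 1, column 1; remove that cell from P, ejecting 1. So w(1) = 1. P is now [].

So w = 1 2 6 4 5 3.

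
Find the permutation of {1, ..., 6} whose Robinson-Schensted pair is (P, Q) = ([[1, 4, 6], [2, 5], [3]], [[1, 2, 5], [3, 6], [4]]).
3 5 2 1 6 4

Reverse the RSK construction: for i from n down to 1, find the cell of Q containing i, remove the entry at that cell from P, and reverse-bump it up through P; the value ejected from row 1 is w(i).

Step i=6: Q has 6 at row 2, column 2; remove 5 from row 2 of P and reverse-bump: 5 enters row 1 and ejects 4. So w(6) = 4. P is now [[1, 5, 6], [2], [3]].
Step i=5: Q has 5 at row 1, column 3; remove that cell from P, ejecting 6. So w(5) = 6. P is now [[1, 5], [2], [3]].
Step i=4: Q has 4 at row 3, column 1; remove 3 from row 3 of P and reverse-bump: 3 enters row 2 and ejects 2; 2 enters row 1 and ejects 1. So w(4) = 1. P is now [[2, 5], [3]].
Step i=3: Q has 3 at row 2, column 1; remove 3 from row 2 of P and reverse-bump: 3 enters row 1 and ejects 2. So w(3) = 2. P is now [[3, 5]].
Step i=2: Q has 2 at row 1, column 2; remove that cell from P, ejecting 5. So w(2) = 5. P is now [[3]].
Step i=1: Q has 1 at row 1, column 1; remove that cell from P, ejecting 3. So w(1) = 3. P is now [].

So w = 3 5 2 1 6 4.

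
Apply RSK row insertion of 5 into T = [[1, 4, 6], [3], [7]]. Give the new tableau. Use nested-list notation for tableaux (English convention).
[[1, 4, 5], [3, 6], [7]]

In row 1, 5 replaces 6 (the leftmost entry greater than 5); 6 is bumped to row 2. 6 is appended to row 2. The new tableau is [[1, 4, 5], [3, 6], [7]].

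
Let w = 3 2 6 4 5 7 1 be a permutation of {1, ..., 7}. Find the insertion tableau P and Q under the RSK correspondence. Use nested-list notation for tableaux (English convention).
P = [[1, 4, 5, 7], [2, 6], [3]], Q = [[1, 3, 5, 6], [2, 4], [7]]

Insert each entry of the permutation into P by Schensted row insertion, recording in Q the position of each new cell.

Insert 3: appended to row 1. P = [[3]].
Insert 2: 2 bumps 3 from row 1; 3 starts row 2. P = [[2], [3]].
Insert 6: appended to row 1. P = [[2, 6], [3]].
Insert 4: 4 bumps 6 from row 1; 6 appends to row 2. P = [[2, 4], [3, 6]].
Insert 5: appended to row 1. P = [[2, 4, 5], [3, 6]].
Insert 7: appended to row 1. P = [[2, 4, 5, 7], [3, 6]].
Insert 1: 1 bumps 2 from row 1; 2 bumps 3 from row 2; 3 starts row 3. P = [[1, 4, 5, 7], [2, 6], [3]].

So P = [[1, 4, 5, 7], [2, 6], [3]], Q = [[1, 3, 5, 6], [2, 4], [7]].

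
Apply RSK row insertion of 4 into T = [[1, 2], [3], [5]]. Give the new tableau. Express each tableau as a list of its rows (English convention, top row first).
[[1, 2, 4], [3], [5]]

4 is larger than every entry of row 1, so it is appended to row 1. The new tableau is [[1, 2, 4], [3], [5]].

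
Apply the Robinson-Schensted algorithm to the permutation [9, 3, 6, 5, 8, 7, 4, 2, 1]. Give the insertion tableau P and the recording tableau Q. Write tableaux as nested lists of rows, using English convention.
P = [[1, 4, 7], [2, 8], [3], [5], [6], [9]], Q = [[1, 3, 5], [2, 6], [4], [7], [8], [9]]

Insert each entry of the permutation into P by Schensted row insertion, recording in Q the position of each new cell.

After inserting 9: P = [[9]].
After inserting 3: P = [[3], [9]].
After inserting 6: P = [[3, 6], [9]].
After inserting 5: P = [[3, 5], [6], [9]].
After inserting 8: P = [[3, 5, 8], [6], [9]].
After inserting 7: P = [[3, 5, 7], [6, 8], [9]].
After inserting 4: P = [[3, 4, 7], [5, 8], [6], [9]].
After inserting 2: P = [[2, 4, 7], [3, 8], [5], [6], [9]].
After inserting 1: P = [[1, 4, 7], [2, 8], [3], [5], [6], [9]].

So P = [[1, 4, 7], [2, 8], [3], [5], [6], [9]], Q = [[1, 3, 5], [2, 6], [4], [7], [8], [9]].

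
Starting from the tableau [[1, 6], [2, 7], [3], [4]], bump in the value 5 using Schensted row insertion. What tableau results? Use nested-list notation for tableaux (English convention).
In row 1, 5 replaces 6 (the leftmost entry greater than 5); 6 is bumped to row 2. In row 2, 6 replaces 7 (the leftmost entry greater than 6); 7 is bumped to row 3. 7 is appended to row 3. The new tableau is [[1, 5], [2, 6], [3, 7], [4]].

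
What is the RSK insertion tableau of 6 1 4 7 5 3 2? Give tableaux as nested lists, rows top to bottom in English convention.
Insert 6: appended to row 1. P = [[6]].
Insert 1: 1 bumps 6 from row 1; 6 starts row 2. P = [[1], [6]].
Insert 4: appended to row 1. P = [[1, 4], [6]].
Insert 7: appended to row 1. P = [[1, 4, 7], [6]].
Insert 5: 5 bumps 7 from row 1; 7 appends to row 2. P = [[1, 4, 5], [6, 7]].
Insert 3: 3 bumps 4 from row 1; 4 bumps 6 from row 2; 6 starts row 3. P = [[1, 3, 5], [4, 7], [6]].
Insert 2: 2 bumps 3 from row 1; 3 bumps 4 from row 2; 4 bumps 6 from row 3; 6 starts row 4. P = [[1, 2, 5], [3, 7], [4], [6]].

So P = [[1, 2, 5], [3, 7], [4], [6]].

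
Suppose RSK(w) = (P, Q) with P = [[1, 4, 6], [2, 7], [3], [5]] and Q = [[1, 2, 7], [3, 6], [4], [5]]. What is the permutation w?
Reverse the RSK construction: for i from n down to 1, find the cell of Q containing i, remove the entry at that cell from P, and reverse-bump it up through P; the value ejected from row 1 is w(i).

Step i=7: Q has 7 at row 1, column 3; remove that cell from P, ejecting 6. So w(7) = 6. P is now [[1, 4], [2, 7], [3], [5]].
Step i=6: Q has 6 at row 2, column 2; remove 7 from row 2 of P and reverse-bump: 7 enters row 1 and ejects 4. So w(6) = 4. P is now [[1, 7], [2], [3], [5]].
Step i=5: Q has 5 at row 4, column 1; remove 5 from row 4 of P and reverse-bump: 5 enters row 3 and ejects 3; 3 enters row 2 and ejects 2; 2 enters row 1 and ejects 1. So w(5) = 1. P is now [[2, 7], [3], [5]].
Step i=4: Q has 4 at row 3, column 1; remove 5 from row 3 of P and reverse-bump: 5 enters row 2 and ejects 3; 3 enters row 1 and ejects 2. So w(4) = 2. P is now [[3, 7], [5]].
Step i=3: Q has 3 at row 2, column 1; remove 5 from row 2 of P and reverse-bump: 5 enters row 1 and ejects 3. So w(3) = 3. P is now [[5, 7]].
Step i=2: Q has 2 at row 1, column 2; remove that cell from P, ejecting 7. So w(2) = 7. P is now [[5]].
Step i=1: Q has 1 at row 1, column 1; remove that cell from P, ejecting 5. So w(1) = 5. P is now [].

So w = 5 7 3 2 1 4 6.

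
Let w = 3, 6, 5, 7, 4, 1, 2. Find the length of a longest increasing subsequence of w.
3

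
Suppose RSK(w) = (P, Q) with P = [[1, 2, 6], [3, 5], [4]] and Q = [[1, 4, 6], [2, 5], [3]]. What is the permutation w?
4 3 1 5 2 6

Reverse the RSK construction: for i from n down to 1, find the cell of Q containing i, remove the entry at that cell from P, and reverse-bump it up through P; the value ejected from row 1 is w(i).

Step i=6: Q has 6 at row 1, column 3; remove that cell from P, ejecting 6. So w(6) = 6. P is now [[1, 2], [3, 5], [4]].
Step i=5: Q has 5 at row 2, column 2; remove 5 from row 2 of P and reverse-bump: 5 enters row 1 and ejects 2. So w(5) = 2. P is now [[1, 5], [3], [4]].
Step i=4: Q has 4 at row 1, column 2; remove that cell from P, ejecting 5. So w(4) = 5. P is now [[1], [3], [4]].
Step i=3: Q has 3 at row 3, column 1; remove 4 from row 3 of P and reverse-bump: 4 enters row 2 and ejects 3; 3 enters row 1 and ejects 1. So w(3) = 1. P is now [[3], [4]].
Step i=2: Q has 2 at row 2, column 1; remove 4 from row 2 of P and reverse-bump: 4 enters row 1 and ejects 3. So w(2) = 3. P is now [[4]].
Step i=1: Q has 1 at row 1, column 1; remove that cell from P, ejecting 4. So w(1) = 4. P is now [].

So w = 4 3 1 5 2 6.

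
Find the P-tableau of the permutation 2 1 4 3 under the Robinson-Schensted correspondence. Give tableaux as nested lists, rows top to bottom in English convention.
Insert 2: appended to row 1. P = [[2]].
Insert 1: 1 bumps 2 from row 1; 2 starts row 2. P = [[1], [2]].
Insert 4: appended to row 1. P = [[1, 4], [2]].
Insert 3: 3 bumps 4 from row 1; 4 appends to row 2. P = [[1, 3], [2, 4]].

So P = [[1, 3], [2, 4]].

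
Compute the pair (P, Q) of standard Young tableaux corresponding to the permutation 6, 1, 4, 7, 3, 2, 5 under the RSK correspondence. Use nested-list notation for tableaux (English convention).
Insert each entry of the permutation into P by Schensted row insertion, recording in Q the position of each new cell.

Insert 6: appended to row 1. P = [[6]].
Insert 1: 1 bumps 6 from row 1; 6 starts row 2. P = [[1], [6]].
Insert 4: appended to row 1. P = [[1, 4], [6]].
Insert 7: appended to row 1. P = [[1, 4, 7], [6]].
Insert 3: 3 bumps 4 from row 1; 4 bumps 6 from row 2; 6 starts row 3. P = [[1, 3, 7], [4], [6]].
Insert 2: 2 bumps 3 from row 1; 3 bumps 4 from row 2; 4 bumps 6 from row 3; 6 starts row 4. P = [[1, 2, 7], [3], [4], [6]].
Insert 5: 5 bumps 7 from row 1; 7 appends to row 2. P = [[1, 2, 5], [3, 7], [4], [6]].

So P = [[1, 2, 5], [3, 7], [4], [6]], Q = [[1, 3, 4], [2, 7], [5], [6]].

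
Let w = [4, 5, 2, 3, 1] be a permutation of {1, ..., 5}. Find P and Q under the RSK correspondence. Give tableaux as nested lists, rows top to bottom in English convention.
P = [[1, 3], [2, 5], [4]], Q = [[1, 2], [3, 4], [5]]

Insert each entry of the permutation into P by Schensted row insertion, recording in Q the position of each new cell.

Insert 4: appended to row 1. P = [[4]].
Insert 5: appended to row 1. P = [[4, 5]].
Insert 2: 2 bumps 4 from row 1; 4 starts row 2. P = [[2, 5], [4]].
Insert 3: 3 bumps 5 from row 1; 5 appends to row 2. P = [[2, 3], [4, 5]].
Insert 1: 1 bumps 2 from row 1; 2 bumps 4 from row 2; 4 starts row 3. P = [[1, 3], [2, 5], [4]].

So P = [[1, 3], [2, 5], [4]], Q = [[1, 2], [3, 4], [5]].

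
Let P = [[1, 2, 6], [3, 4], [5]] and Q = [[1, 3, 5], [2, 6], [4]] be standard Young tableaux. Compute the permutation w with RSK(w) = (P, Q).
Reverse the RSK construction: for i from n down to 1, find the cell of Q containing i, remove the entry at that cell from P, and reverse-bump it up through P; the value ejected from row 1 is w(i).

Step i=6: Q has 6 at row 2, column 2; remove 4 from row 2 of P and reverse-bump: 4 enters row 1 and ejects 2. So w(6) = 2. P is now [[1, 4, 6], [3], [5]].
Step i=5: Q has 5 at row 1, column 3; remove that cell from P, ejecting 6. So w(5) = 6. P is now [[1, 4], [3], [5]].
Step i=4: Q has 4 at row 3, column 1; remove 5 from row 3 of P and reverse-bump: 5 enters row 2 and ejects 3; 3 enters row 1 and ejects 1. So w(4) = 1. P is now [[3, 4], [5]].
Step i=3: Q has 3 at row 1, column 2; remove that cell from P, ejecting 4. So w(3) = 4. P is now [[3], [5]].
Step i=2: Q has 2 at row 2, column 1; remove 5 from row 2 of P and reverse-bump: 5 enters row 1 and ejects 3. So w(2) = 3. P is now [[5]].
Step i=1: Q has 1 at row 1, column 1; remove that cell from P, ejecting 5. So w(1) = 5. P is now [].

So w = 5 3 4 1 6 2.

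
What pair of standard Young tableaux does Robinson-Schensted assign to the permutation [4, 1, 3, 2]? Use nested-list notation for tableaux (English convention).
P = [[1, 2], [3], [4]], Q = [[1, 3], [2], [4]]

Insert each entry of the permutation into P by Schensted row insertion, recording in Q the position of each new cell.

Insert 4: appended to row 1. P = [[4]].
Insert 1: 1 bumps 4 from row 1; 4 starts row 2. P = [[1], [4]].
Insert 3: appended to row 1. P = [[1, 3], [4]].
Insert 2: 2 bumps 3 from row 1; 3 bumps 4 from row 2; 4 starts row 3. P = [[1, 2], [3], [4]].

So P = [[1, 2], [3], [4]], Q = [[1, 3], [2], [4]].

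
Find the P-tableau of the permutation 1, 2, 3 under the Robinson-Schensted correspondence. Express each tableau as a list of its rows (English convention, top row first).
Insert 1: appended to row 1. P = [[1]].
Insert 2: appended to row 1. P = [[1, 2]].
Insert 3: appended to row 1. P = [[1, 2, 3]].

So P = [[1, 2, 3]].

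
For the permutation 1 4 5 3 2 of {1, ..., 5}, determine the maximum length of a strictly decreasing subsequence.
3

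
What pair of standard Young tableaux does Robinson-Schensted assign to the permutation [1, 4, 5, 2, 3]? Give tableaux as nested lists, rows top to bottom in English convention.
Insert each entry of the permutation into P by Schensted row insertion, recording in Q the position of each new cell.

After inserting 1: P = [[1]].
After inserting 4: P = [[1, 4]].
After inserting 5: P = [[1, 4, 5]].
After inserting 2: P = [[1, 2, 5], [4]].
After inserting 3: P = [[1, 2, 3], [4, 5]].

So P = [[1, 2, 3], [4, 5]], Q = [[1, 2, 3], [4, 5]].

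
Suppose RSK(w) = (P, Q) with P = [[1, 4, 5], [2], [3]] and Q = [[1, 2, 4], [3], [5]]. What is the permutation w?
3 4 2 5 1

Reverse the RSK construction: for i from n down to 1, find the cell of Q containing i, remove the entry at that cell from P, and reverse-bump it up through P; the value ejected from row 1 is w(i).

Step i=5: Q has 5 at row 3, column 1; remove 3 from row 3 of P and reverse-bump: 3 enters row 2 and ejects 2; 2 enters row 1 and ejects 1. So w(5) = 1. P is now [[2, 4, 5], [3]].
Step i=4: Q has 4 at row 1, column 3; remove that cell from P, ejecting 5. So w(4) = 5. P is now [[2, 4], [3]].
Step i=3: Q has 3 at row 2, column 1; remove 3 from row 2 of P and reverse-bump: 3 enters row 1 and ejects 2. So w(3) = 2. P is now [[3, 4]].
Step i=2: Q has 2 at row 1, column 2; remove that cell from P, ejecting 4. So w(2) = 4. P is now [[3]].
Step i=1: Q has 1 at row 1, column 1; remove that cell from P, ejecting 3. So w(1) = 3. P is now [].

So w = 3 4 2 5 1.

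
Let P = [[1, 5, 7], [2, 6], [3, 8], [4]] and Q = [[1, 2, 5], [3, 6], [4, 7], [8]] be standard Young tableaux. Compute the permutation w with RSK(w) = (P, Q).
Reverse the RSK construction: for i from n down to 1, find the cell of Q containing i, remove the entry at that cell from P, and reverse-bump it up through P; the value ejected from row 1 is w(i).

Step i=8: Q has 8 at row 4, column 1; remove 4 from row 4 of P and reverse-bump: 4 enters row 3 and ejects 3; 3 enters row 2 and ejects 2; 2 enters row 1 and ejects 1. So w(8) = 1. P is now [[2, 5, 7], [3, 6], [4, 8]].
Step i=7: Q has 7 at row 3, column 2; remove 8 from row 3 of P and reverse-bump: 8 enters row 2 and ejects 6; 6 enters row 1 and ejects 5. So w(7) = 5. P is now [[2, 6, 7], [3, 8], [4]].
Step i=6: Q has 6 at row 2, column 2; remove 8 from row 2 of P and reverse-bump: 8 enters row 1 and ejects 7. So w(6) = 7. P is now [[2, 6, 8], [3], [4]].
Step i=5: Q has 5 at row 1, column 3; remove that cell from P, ejecting 8. So w(5) = 8. P is now [[2, 6], [3], [4]].
Step i=4: Q has 4 at row 3, column 1; remove 4 from row 3 of P and reverse-bump: 4 enters row 2 and ejects 3; 3 enters row 1 and ejects 2. So w(4) = 2. P is now [[3, 6], [4]].
Step i=3: Q has 3 at row 2, column 1; remove 4 from row 2 of P and reverse-bump: 4 enters row 1 and ejects 3. So w(3) = 3. P is now [[4, 6]].
Step i=2: Q has 2 at row 1, column 2; remove that cell from P, ejecting 6. So w(2) = 6. P is now [[4]].
Step i=1: Q has 1 at row 1, column 1; remove that cell from P, ejecting 4. So w(1) = 4. P is now [].

So w = 4 6 3 2 8 7 5 1.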